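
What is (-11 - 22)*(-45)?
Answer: 1485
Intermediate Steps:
(-11 - 22)*(-45) = -33*(-45) = 1485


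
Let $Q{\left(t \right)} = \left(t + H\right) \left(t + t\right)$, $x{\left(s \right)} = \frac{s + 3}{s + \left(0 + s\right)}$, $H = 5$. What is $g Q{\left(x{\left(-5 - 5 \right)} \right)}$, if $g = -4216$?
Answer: $- \frac{394723}{25} \approx -15789.0$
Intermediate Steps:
$x{\left(s \right)} = \frac{3 + s}{2 s}$ ($x{\left(s \right)} = \frac{3 + s}{s + s} = \frac{3 + s}{2 s}$)
$Q{\left(t \right)} = 2 t \left(5 + t\right)$ ($Q{\left(t \right)} = \left(t + 5\right) \left(t + t\right) = \left(5 + t\right) 2 t = 2 t \left(5 + t\right)$)
$g Q{\left(x{\left(-5 - 5 \right)} \right)} = - 4216 \cdot 2 \frac{3 - 10}{2 \left(-5 - 5\right)} \left(5 + \frac{3 - 10}{2 \left(-5 - 5\right)}\right) = - 4216 \cdot 2 \frac{3 - 10}{2 \left(-10\right)} \left(5 + \frac{3 - 10}{2 \left(-10\right)}\right) = - 4216 \cdot 2 \cdot \frac{1}{2} \left(- \frac{1}{10}\right) \left(-7\right) \left(5 + \frac{1}{2} \left(- \frac{1}{10}\right) \left(-7\right)\right) = - 4216 \cdot 2 \cdot \frac{7}{20} \left(5 + \frac{7}{20}\right) = - 4216 \cdot 2 \cdot \frac{7}{20} \cdot \frac{107}{20} = \left(-4216\right) \frac{749}{200} = - \frac{394723}{25}$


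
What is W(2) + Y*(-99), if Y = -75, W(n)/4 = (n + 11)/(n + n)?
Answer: 7438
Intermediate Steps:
W(n) = 2*(11 + n)/n (W(n) = 4*((n + 11)/(n + n)) = 4*((11 + n)/((2*n))) = 4*((11 + n)*(1/(2*n))) = 4*((11 + n)/(2*n)) = 2*(11 + n)/n)
W(2) + Y*(-99) = (2 + 22/2) - 75*(-99) = (2 + 22*(½)) + 7425 = (2 + 11) + 7425 = 13 + 7425 = 7438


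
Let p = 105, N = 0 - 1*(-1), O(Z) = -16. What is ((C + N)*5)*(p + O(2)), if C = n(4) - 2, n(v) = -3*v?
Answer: -5785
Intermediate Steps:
N = 1 (N = 0 + 1 = 1)
C = -14 (C = -3*4 - 2 = -12 - 2 = -14)
((C + N)*5)*(p + O(2)) = ((-14 + 1)*5)*(105 - 16) = -13*5*89 = -65*89 = -5785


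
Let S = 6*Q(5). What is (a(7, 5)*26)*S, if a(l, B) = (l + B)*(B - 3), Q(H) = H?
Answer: 18720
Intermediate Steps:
S = 30 (S = 6*5 = 30)
a(l, B) = (-3 + B)*(B + l) (a(l, B) = (B + l)*(-3 + B) = (-3 + B)*(B + l))
(a(7, 5)*26)*S = ((5² - 3*5 - 3*7 + 5*7)*26)*30 = ((25 - 15 - 21 + 35)*26)*30 = (24*26)*30 = 624*30 = 18720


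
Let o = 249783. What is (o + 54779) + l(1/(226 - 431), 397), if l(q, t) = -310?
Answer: 304252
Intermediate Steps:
(o + 54779) + l(1/(226 - 431), 397) = (249783 + 54779) - 310 = 304562 - 310 = 304252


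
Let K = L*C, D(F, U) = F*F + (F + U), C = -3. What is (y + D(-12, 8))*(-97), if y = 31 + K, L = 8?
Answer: -14259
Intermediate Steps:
D(F, U) = F + U + F**2 (D(F, U) = F**2 + (F + U) = F + U + F**2)
K = -24 (K = 8*(-3) = -24)
y = 7 (y = 31 - 24 = 7)
(y + D(-12, 8))*(-97) = (7 + (-12 + 8 + (-12)**2))*(-97) = (7 + (-12 + 8 + 144))*(-97) = (7 + 140)*(-97) = 147*(-97) = -14259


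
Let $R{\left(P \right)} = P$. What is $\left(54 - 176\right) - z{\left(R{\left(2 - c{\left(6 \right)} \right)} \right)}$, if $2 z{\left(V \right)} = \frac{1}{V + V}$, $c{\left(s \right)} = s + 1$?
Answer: $- \frac{2439}{20} \approx -121.95$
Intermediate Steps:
$c{\left(s \right)} = 1 + s$
$z{\left(V \right)} = \frac{1}{4 V}$ ($z{\left(V \right)} = \frac{1}{2 \left(V + V\right)} = \frac{1}{2 \cdot 2 V} = \frac{\frac{1}{2} \frac{1}{V}}{2} = \frac{1}{4 V}$)
$\left(54 - 176\right) - z{\left(R{\left(2 - c{\left(6 \right)} \right)} \right)} = \left(54 - 176\right) - \frac{1}{4 \left(2 - \left(1 + 6\right)\right)} = \left(54 - 176\right) - \frac{1}{4 \left(2 - 7\right)} = -122 - \frac{1}{4 \left(2 - 7\right)} = -122 - \frac{1}{4 \left(-5\right)} = -122 - \frac{1}{4} \left(- \frac{1}{5}\right) = -122 - - \frac{1}{20} = -122 + \frac{1}{20} = - \frac{2439}{20}$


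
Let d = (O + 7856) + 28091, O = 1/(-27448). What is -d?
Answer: -986673255/27448 ≈ -35947.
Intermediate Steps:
O = -1/27448 ≈ -3.6433e-5
d = 986673255/27448 (d = (-1/27448 + 7856) + 28091 = 215631487/27448 + 28091 = 986673255/27448 ≈ 35947.)
-d = -1*986673255/27448 = -986673255/27448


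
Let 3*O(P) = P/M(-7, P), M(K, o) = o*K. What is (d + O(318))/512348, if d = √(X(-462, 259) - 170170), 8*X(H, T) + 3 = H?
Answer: -1/10759308 + 5*I*√108946/2049392 ≈ -9.2943e-8 + 0.00080529*I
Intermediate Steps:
M(K, o) = K*o
X(H, T) = -3/8 + H/8
O(P) = -1/21 (O(P) = (P/((-7*P)))/3 = (P*(-1/(7*P)))/3 = (⅓)*(-⅐) = -1/21)
d = 5*I*√108946/4 (d = √((-3/8 + (⅛)*(-462)) - 170170) = √((-3/8 - 231/4) - 170170) = √(-465/8 - 170170) = √(-1361825/8) = 5*I*√108946/4 ≈ 412.59*I)
(d + O(318))/512348 = (5*I*√108946/4 - 1/21)/512348 = (-1/21 + 5*I*√108946/4)*(1/512348) = -1/10759308 + 5*I*√108946/2049392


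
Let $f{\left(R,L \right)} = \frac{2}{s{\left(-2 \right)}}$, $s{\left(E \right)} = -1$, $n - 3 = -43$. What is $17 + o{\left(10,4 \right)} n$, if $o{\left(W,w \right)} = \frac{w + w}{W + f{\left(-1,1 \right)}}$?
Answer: $-23$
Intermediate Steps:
$n = -40$ ($n = 3 - 43 = -40$)
$f{\left(R,L \right)} = -2$ ($f{\left(R,L \right)} = \frac{2}{-1} = 2 \left(-1\right) = -2$)
$o{\left(W,w \right)} = \frac{2 w}{-2 + W}$ ($o{\left(W,w \right)} = \frac{w + w}{W - 2} = \frac{2 w}{-2 + W}$)
$17 + o{\left(10,4 \right)} n = 17 + 2 \cdot 4 \frac{1}{-2 + 10} \left(-40\right) = 17 + 2 \cdot 4 \cdot \frac{1}{8} \left(-40\right) = 17 + 1 \left(-40\right) = 17 - 40 = -23$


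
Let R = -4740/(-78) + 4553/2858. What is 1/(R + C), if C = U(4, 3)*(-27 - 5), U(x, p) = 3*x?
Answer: -37154/11950127 ≈ -0.0031091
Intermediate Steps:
C = -384 (C = (3*4)*(-27 - 5) = 12*(-32) = -384)
R = 2317009/37154 (R = -4740*(-1/78) + 4553*(1/2858) = 790/13 + 4553/2858 = 2317009/37154 ≈ 62.362)
1/(R + C) = 1/(2317009/37154 - 384) = 1/(-11950127/37154) = -37154/11950127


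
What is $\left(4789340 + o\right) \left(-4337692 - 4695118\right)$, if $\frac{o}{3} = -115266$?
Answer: $-40137670613020$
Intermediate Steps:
$o = -345798$ ($o = 3 \left(-115266\right) = -345798$)
$\left(4789340 + o\right) \left(-4337692 - 4695118\right) = \left(4789340 - 345798\right) \left(-4337692 - 4695118\right) = 4443542 \left(-9032810\right) = -40137670613020$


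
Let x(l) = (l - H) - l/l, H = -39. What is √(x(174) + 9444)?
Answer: 2*√2414 ≈ 98.265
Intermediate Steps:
x(l) = 38 + l (x(l) = (l - 1*(-39)) - l/l = (l + 39) - 1*1 = (39 + l) - 1 = 38 + l)
√(x(174) + 9444) = √((38 + 174) + 9444) = √(212 + 9444) = √9656 = 2*√2414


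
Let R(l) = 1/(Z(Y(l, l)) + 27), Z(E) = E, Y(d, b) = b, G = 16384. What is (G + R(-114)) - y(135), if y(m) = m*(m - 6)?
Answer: -89698/87 ≈ -1031.0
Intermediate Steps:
y(m) = m*(-6 + m)
R(l) = 1/(27 + l) (R(l) = 1/(l + 27) = 1/(27 + l))
(G + R(-114)) - y(135) = (16384 + 1/(27 - 114)) - 135*(-6 + 135) = (16384 + 1/(-87)) - 135*129 = (16384 - 1/87) - 1*17415 = 1425407/87 - 17415 = -89698/87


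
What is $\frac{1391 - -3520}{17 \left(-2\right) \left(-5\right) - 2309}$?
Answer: $- \frac{1637}{713} \approx -2.2959$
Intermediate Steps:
$\frac{1391 - -3520}{17 \left(-2\right) \left(-5\right) - 2309} = \frac{1391 + 3520}{\left(-34\right) \left(-5\right) - 2309} = \frac{4911}{170 - 2309} = \frac{4911}{-2139} = 4911 \left(- \frac{1}{2139}\right) = - \frac{1637}{713}$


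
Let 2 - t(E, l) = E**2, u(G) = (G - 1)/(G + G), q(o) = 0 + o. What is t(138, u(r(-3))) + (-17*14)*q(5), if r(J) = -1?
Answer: -20232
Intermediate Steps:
q(o) = o
u(G) = (-1 + G)/(2*G) (u(G) = (-1 + G)/((2*G)) = (-1 + G)*(1/(2*G)) = (-1 + G)/(2*G))
t(E, l) = 2 - E**2
t(138, u(r(-3))) + (-17*14)*q(5) = (2 - 1*138**2) - 17*14*5 = (2 - 1*19044) - 238*5 = (2 - 19044) - 1190 = -19042 - 1190 = -20232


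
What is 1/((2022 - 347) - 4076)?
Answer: -1/2401 ≈ -0.00041649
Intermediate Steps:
1/((2022 - 347) - 4076) = 1/(1675 - 4076) = 1/(-2401) = -1/2401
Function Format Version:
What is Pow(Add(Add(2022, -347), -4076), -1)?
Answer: Rational(-1, 2401) ≈ -0.00041649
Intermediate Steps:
Pow(Add(Add(2022, -347), -4076), -1) = Pow(Add(1675, -4076), -1) = Pow(-2401, -1) = Rational(-1, 2401)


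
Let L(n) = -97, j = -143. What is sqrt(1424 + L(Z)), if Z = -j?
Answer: sqrt(1327) ≈ 36.428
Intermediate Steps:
Z = 143 (Z = -1*(-143) = 143)
sqrt(1424 + L(Z)) = sqrt(1424 - 97) = sqrt(1327)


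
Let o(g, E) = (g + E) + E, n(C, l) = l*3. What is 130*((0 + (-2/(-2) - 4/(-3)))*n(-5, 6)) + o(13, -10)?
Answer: 5453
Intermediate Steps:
n(C, l) = 3*l
o(g, E) = g + 2*E (o(g, E) = (E + g) + E = g + 2*E)
130*((0 + (-2/(-2) - 4/(-3)))*n(-5, 6)) + o(13, -10) = 130*((0 + (-2/(-2) - 4/(-3)))*(3*6)) + (13 + 2*(-10)) = 130*((0 + (-2*(-½) - 4*(-⅓)))*18) + (13 - 20) = 130*((0 + (1 + 4/3))*18) - 7 = 130*((0 + 7/3)*18) - 7 = 130*((7/3)*18) - 7 = 130*42 - 7 = 5460 - 7 = 5453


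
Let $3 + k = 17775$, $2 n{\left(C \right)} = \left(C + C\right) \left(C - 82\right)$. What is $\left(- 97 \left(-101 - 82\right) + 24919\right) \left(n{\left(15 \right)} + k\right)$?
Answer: $715447890$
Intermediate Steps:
$n{\left(C \right)} = C \left(-82 + C\right)$ ($n{\left(C \right)} = \frac{\left(C + C\right) \left(C - 82\right)}{2} = \frac{2 C \left(-82 + C\right)}{2} = C \left(-82 + C\right)$)
$k = 17772$ ($k = -3 + 17775 = 17772$)
$\left(- 97 \left(-101 - 82\right) + 24919\right) \left(n{\left(15 \right)} + k\right) = \left(- 97 \left(-101 - 82\right) + 24919\right) \left(15 \left(-82 + 15\right) + 17772\right) = \left(\left(-97\right) \left(-183\right) + 24919\right) \left(15 \left(-67\right) + 17772\right) = \left(17751 + 24919\right) \left(-1005 + 17772\right) = 42670 \cdot 16767 = 715447890$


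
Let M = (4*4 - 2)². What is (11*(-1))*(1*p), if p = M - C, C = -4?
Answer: -2200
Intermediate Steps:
M = 196 (M = (16 - 2)² = 14² = 196)
p = 200 (p = 196 - 1*(-4) = 196 + 4 = 200)
(11*(-1))*(1*p) = (11*(-1))*(1*200) = -11*200 = -2200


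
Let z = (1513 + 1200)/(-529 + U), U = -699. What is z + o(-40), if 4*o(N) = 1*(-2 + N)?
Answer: -15607/1228 ≈ -12.709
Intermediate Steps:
o(N) = -½ + N/4 (o(N) = (1*(-2 + N))/4 = (-2 + N)/4 = -½ + N/4)
z = -2713/1228 (z = (1513 + 1200)/(-529 - 699) = 2713/(-1228) = 2713*(-1/1228) = -2713/1228 ≈ -2.2093)
z + o(-40) = -2713/1228 + (-½ + (¼)*(-40)) = -2713/1228 + (-½ - 10) = -2713/1228 - 21/2 = -15607/1228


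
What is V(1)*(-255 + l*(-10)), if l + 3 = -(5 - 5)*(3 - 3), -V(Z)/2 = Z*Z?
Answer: 450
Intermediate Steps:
V(Z) = -2*Z² (V(Z) = -2*Z*Z = -2*Z²)
l = -3 (l = -3 - (5 - 5)*(3 - 3) = -3 - 0*0 = -3 - 1*0 = -3 + 0 = -3)
V(1)*(-255 + l*(-10)) = (-2*1²)*(-255 - 3*(-10)) = (-2*1)*(-255 + 30) = -2*(-225) = 450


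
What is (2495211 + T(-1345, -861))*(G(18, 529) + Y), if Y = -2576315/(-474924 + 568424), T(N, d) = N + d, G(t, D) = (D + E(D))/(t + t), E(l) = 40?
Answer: -246469942123/8415 ≈ -2.9289e+7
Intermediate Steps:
G(t, D) = (40 + D)/(2*t) (G(t, D) = (D + 40)/(t + t) = (40 + D)/((2*t)) = (40 + D)*(1/(2*t)) = (40 + D)/(2*t))
Y = -515263/18700 (Y = -2576315/93500 = -2576315*1/93500 = -515263/18700 ≈ -27.554)
(2495211 + T(-1345, -861))*(G(18, 529) + Y) = (2495211 + (-1345 - 861))*((½)*(40 + 529)/18 - 515263/18700) = (2495211 - 2206)*((½)*(1/18)*569 - 515263/18700) = 2493005*(569/36 - 515263/18700) = 2493005*(-494323/42075) = -246469942123/8415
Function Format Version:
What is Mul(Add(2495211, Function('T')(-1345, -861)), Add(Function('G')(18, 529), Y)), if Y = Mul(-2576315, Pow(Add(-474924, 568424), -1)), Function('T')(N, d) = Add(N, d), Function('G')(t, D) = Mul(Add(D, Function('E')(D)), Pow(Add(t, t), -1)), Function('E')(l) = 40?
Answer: Rational(-246469942123, 8415) ≈ -2.9289e+7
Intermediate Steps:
Function('G')(t, D) = Mul(Rational(1, 2), Pow(t, -1), Add(40, D)) (Function('G')(t, D) = Mul(Add(D, 40), Pow(Add(t, t), -1)) = Mul(Add(40, D), Pow(Mul(2, t), -1)) = Mul(Add(40, D), Mul(Rational(1, 2), Pow(t, -1))) = Mul(Rational(1, 2), Pow(t, -1), Add(40, D)))
Y = Rational(-515263, 18700) (Y = Mul(-2576315, Pow(93500, -1)) = Mul(-2576315, Rational(1, 93500)) = Rational(-515263, 18700) ≈ -27.554)
Mul(Add(2495211, Function('T')(-1345, -861)), Add(Function('G')(18, 529), Y)) = Mul(Add(2495211, Add(-1345, -861)), Add(Mul(Rational(1, 2), Pow(18, -1), Add(40, 529)), Rational(-515263, 18700))) = Mul(Add(2495211, -2206), Add(Mul(Rational(1, 2), Rational(1, 18), 569), Rational(-515263, 18700))) = Mul(2493005, Add(Rational(569, 36), Rational(-515263, 18700))) = Mul(2493005, Rational(-494323, 42075)) = Rational(-246469942123, 8415)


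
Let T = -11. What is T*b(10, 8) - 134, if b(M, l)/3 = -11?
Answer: 229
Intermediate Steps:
b(M, l) = -33 (b(M, l) = 3*(-11) = -33)
T*b(10, 8) - 134 = -11*(-33) - 134 = 363 - 134 = 229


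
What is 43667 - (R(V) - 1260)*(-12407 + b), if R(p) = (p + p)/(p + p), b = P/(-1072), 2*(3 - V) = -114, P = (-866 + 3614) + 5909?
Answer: -16709170875/1072 ≈ -1.5587e+7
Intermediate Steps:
P = 8657 (P = 2748 + 5909 = 8657)
V = 60 (V = 3 - 1/2*(-114) = 3 + 57 = 60)
b = -8657/1072 (b = 8657/(-1072) = 8657*(-1/1072) = -8657/1072 ≈ -8.0756)
R(p) = 1 (R(p) = (2*p)/((2*p)) = (2*p)*(1/(2*p)) = 1)
43667 - (R(V) - 1260)*(-12407 + b) = 43667 - (1 - 1260)*(-12407 - 8657/1072) = 43667 - (-1259)*(-13308961)/1072 = 43667 - 1*16755981899/1072 = 43667 - 16755981899/1072 = -16709170875/1072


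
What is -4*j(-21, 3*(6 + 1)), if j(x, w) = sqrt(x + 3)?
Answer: -12*I*sqrt(2) ≈ -16.971*I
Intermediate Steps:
j(x, w) = sqrt(3 + x)
-4*j(-21, 3*(6 + 1)) = -4*sqrt(3 - 21) = -12*I*sqrt(2)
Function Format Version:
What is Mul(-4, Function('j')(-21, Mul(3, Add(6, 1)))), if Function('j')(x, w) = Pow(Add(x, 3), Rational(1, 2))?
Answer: Mul(-12, I, Pow(2, Rational(1, 2))) ≈ Mul(-16.971, I)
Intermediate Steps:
Function('j')(x, w) = Pow(Add(3, x), Rational(1, 2))
Mul(-4, Function('j')(-21, Mul(3, Add(6, 1)))) = Mul(-4, Pow(Add(3, -21), Rational(1, 2))) = Mul(-4, Pow(-18, Rational(1, 2))) = Mul(-4, Mul(3, I, Pow(2, Rational(1, 2)))) = Mul(-12, I, Pow(2, Rational(1, 2)))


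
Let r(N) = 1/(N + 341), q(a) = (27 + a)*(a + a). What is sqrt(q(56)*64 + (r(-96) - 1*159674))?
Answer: sqrt(533205755)/35 ≈ 659.75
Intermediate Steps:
q(a) = 2*a*(27 + a) (q(a) = (27 + a)*(2*a) = 2*a*(27 + a))
r(N) = 1/(341 + N)
sqrt(q(56)*64 + (r(-96) - 1*159674)) = sqrt((2*56*(27 + 56))*64 + (1/(341 - 96) - 1*159674)) = sqrt((2*56*83)*64 + (1/245 - 159674)) = sqrt(9296*64 + (1/245 - 159674)) = sqrt(594944 - 39120129/245) = sqrt(106641151/245) = sqrt(533205755)/35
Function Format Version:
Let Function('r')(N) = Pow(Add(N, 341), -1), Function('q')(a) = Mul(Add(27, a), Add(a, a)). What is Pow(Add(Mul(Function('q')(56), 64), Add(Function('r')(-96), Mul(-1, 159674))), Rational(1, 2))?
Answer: Mul(Rational(1, 35), Pow(533205755, Rational(1, 2))) ≈ 659.75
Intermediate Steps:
Function('q')(a) = Mul(2, a, Add(27, a)) (Function('q')(a) = Mul(Add(27, a), Mul(2, a)) = Mul(2, a, Add(27, a)))
Function('r')(N) = Pow(Add(341, N), -1)
Pow(Add(Mul(Function('q')(56), 64), Add(Function('r')(-96), Mul(-1, 159674))), Rational(1, 2)) = Pow(Add(Mul(Mul(2, 56, Add(27, 56)), 64), Add(Pow(Add(341, -96), -1), Mul(-1, 159674))), Rational(1, 2)) = Pow(Add(Mul(Mul(2, 56, 83), 64), Add(Pow(245, -1), -159674)), Rational(1, 2)) = Pow(Add(Mul(9296, 64), Add(Rational(1, 245), -159674)), Rational(1, 2)) = Pow(Add(594944, Rational(-39120129, 245)), Rational(1, 2)) = Pow(Rational(106641151, 245), Rational(1, 2)) = Mul(Rational(1, 35), Pow(533205755, Rational(1, 2)))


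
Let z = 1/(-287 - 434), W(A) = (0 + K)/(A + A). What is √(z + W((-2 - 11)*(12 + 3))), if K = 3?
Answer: I*√79764230/93730 ≈ 0.095285*I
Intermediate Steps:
W(A) = 3/(2*A) (W(A) = (0 + 3)/(A + A) = 3/((2*A)) = 3*(1/(2*A)) = 3/(2*A))
z = -1/721 (z = 1/(-721) = -1/721 ≈ -0.0013870)
√(z + W((-2 - 11)*(12 + 3))) = √(-1/721 + 3/(2*(((-2 - 11)*(12 + 3))))) = √(-1/721 + 3/(2*((-13*15)))) = √(-1/721 + (3/2)/(-195)) = √(-1/721 + (3/2)*(-1/195)) = √(-1/721 - 1/130) = √(-851/93730) = I*√79764230/93730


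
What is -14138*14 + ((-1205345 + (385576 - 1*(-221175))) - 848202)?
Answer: -1644728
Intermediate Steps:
-14138*14 + ((-1205345 + (385576 - 1*(-221175))) - 848202) = -197932 + ((-1205345 + (385576 + 221175)) - 848202) = -197932 + ((-1205345 + 606751) - 848202) = -197932 + (-598594 - 848202) = -197932 - 1446796 = -1644728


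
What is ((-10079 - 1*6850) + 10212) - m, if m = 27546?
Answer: -34263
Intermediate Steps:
((-10079 - 1*6850) + 10212) - m = ((-10079 - 1*6850) + 10212) - 1*27546 = ((-10079 - 6850) + 10212) - 27546 = (-16929 + 10212) - 27546 = -6717 - 27546 = -34263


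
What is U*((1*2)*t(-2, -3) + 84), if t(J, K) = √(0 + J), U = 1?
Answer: 84 + 2*I*√2 ≈ 84.0 + 2.8284*I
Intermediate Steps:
t(J, K) = √J
U*((1*2)*t(-2, -3) + 84) = 1*((1*2)*√(-2) + 84) = 1*(2*(I*√2) + 84) = 1*(2*I*√2 + 84) = 1*(84 + 2*I*√2) = 84 + 2*I*√2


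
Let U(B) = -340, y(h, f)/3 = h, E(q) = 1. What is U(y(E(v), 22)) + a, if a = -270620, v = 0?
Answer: -270960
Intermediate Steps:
y(h, f) = 3*h
U(y(E(v), 22)) + a = -340 - 270620 = -270960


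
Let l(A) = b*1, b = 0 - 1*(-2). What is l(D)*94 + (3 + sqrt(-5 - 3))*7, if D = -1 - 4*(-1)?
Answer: 209 + 14*I*sqrt(2) ≈ 209.0 + 19.799*I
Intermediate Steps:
b = 2 (b = 0 + 2 = 2)
D = 3 (D = -1 + 4 = 3)
l(A) = 2 (l(A) = 2*1 = 2)
l(D)*94 + (3 + sqrt(-5 - 3))*7 = 2*94 + (3 + sqrt(-5 - 3))*7 = 188 + (3 + sqrt(-8))*7 = 188 + (3 + 2*I*sqrt(2))*7 = 188 + (21 + 14*I*sqrt(2)) = 209 + 14*I*sqrt(2)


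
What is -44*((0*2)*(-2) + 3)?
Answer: -132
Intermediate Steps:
-44*((0*2)*(-2) + 3) = -44*(0*(-2) + 3) = -44*(0 + 3) = -44*3 = -132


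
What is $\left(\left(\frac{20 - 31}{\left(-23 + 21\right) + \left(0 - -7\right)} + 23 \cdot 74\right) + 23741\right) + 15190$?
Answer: $\frac{203154}{5} \approx 40631.0$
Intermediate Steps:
$\left(\left(\frac{20 - 31}{\left(-23 + 21\right) + \left(0 - -7\right)} + 23 \cdot 74\right) + 23741\right) + 15190 = \left(\left(- \frac{11}{-2 + \left(0 + 7\right)} + 1702\right) + 23741\right) + 15190 = \left(\left(- \frac{11}{-2 + 7} + 1702\right) + 23741\right) + 15190 = \left(\left(- \frac{11}{5} + 1702\right) + 23741\right) + 15190 = \left(\frac{8499}{5} + 23741\right) + 15190 = \frac{127204}{5} + 15190 = \frac{203154}{5}$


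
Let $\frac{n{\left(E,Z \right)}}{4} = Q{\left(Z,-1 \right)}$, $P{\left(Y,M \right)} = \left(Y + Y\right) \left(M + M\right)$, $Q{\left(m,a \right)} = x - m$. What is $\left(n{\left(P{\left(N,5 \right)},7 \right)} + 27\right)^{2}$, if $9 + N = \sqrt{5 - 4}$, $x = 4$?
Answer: $225$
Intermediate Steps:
$Q{\left(m,a \right)} = 4 - m$
$N = -8$ ($N = -9 + \sqrt{5 - 4} = -9 + \sqrt{1} = -9 + 1 = -8$)
$P{\left(Y,M \right)} = 4 M Y$ ($P{\left(Y,M \right)} = 2 Y 2 M = 4 M Y$)
$n{\left(E,Z \right)} = 16 - 4 Z$ ($n{\left(E,Z \right)} = 4 \left(4 - Z\right) = 16 - 4 Z$)
$\left(n{\left(P{\left(N,5 \right)},7 \right)} + 27\right)^{2} = \left(\left(16 - 28\right) + 27\right)^{2} = \left(-12 + 27\right)^{2} = 15^{2} = 225$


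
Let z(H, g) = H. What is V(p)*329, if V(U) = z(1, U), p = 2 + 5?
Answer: 329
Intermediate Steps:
p = 7
V(U) = 1
V(p)*329 = 1*329 = 329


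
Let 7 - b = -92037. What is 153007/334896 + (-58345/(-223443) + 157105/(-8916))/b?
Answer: 97380454224880643/213230718264482424 ≈ 0.45669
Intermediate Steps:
b = 92044 (b = 7 - 1*(-92037) = 7 + 92037 = 92044)
153007/334896 + (-58345/(-223443) + 157105/(-8916))/b = 153007/334896 + (-58345/(-223443) + 157105/(-8916))/92044 = 153007*(1/334896) + (-58345*(-1/223443) + 157105*(-1/8916))*(1/92044) = 153007/334896 + (58345/223443 - 157105/8916)*(1/92044) = 153007/334896 - 11527936165/664072596*1/92044 = 153007/334896 - 11527936165/61123898026224 = 97380454224880643/213230718264482424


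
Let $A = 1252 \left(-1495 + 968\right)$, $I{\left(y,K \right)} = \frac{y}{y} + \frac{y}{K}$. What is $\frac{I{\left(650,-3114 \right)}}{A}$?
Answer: $- \frac{308}{256828707} \approx -1.1992 \cdot 10^{-6}$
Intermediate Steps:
$I{\left(y,K \right)} = 1 + \frac{y}{K}$
$A = -659804$ ($A = 1252 \left(-527\right) = -659804$)
$\frac{I{\left(650,-3114 \right)}}{A} = \frac{\frac{1}{-3114} \left(-3114 + 650\right)}{-659804} = \left(- \frac{1}{3114}\right) \left(-2464\right) \left(- \frac{1}{659804}\right) = \frac{1232}{1557} \left(- \frac{1}{659804}\right) = - \frac{308}{256828707}$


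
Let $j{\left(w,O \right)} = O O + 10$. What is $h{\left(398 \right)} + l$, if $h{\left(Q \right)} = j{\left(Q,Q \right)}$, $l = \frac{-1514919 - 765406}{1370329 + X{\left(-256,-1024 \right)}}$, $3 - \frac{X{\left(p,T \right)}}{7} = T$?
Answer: $\frac{218215856127}{1377518} \approx 1.5841 \cdot 10^{5}$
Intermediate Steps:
$X{\left(p,T \right)} = 21 - 7 T$
$l = - \frac{2280325}{1377518}$ ($l = \frac{-1514919 - 765406}{1370329 + \left(21 - -7168\right)} = - \frac{2280325}{1370329 + \left(21 + 7168\right)} = - \frac{2280325}{1370329 + 7189} = - \frac{2280325}{1377518} \approx -1.6554$)
$j{\left(w,O \right)} = 10 + O^{2}$ ($j{\left(w,O \right)} = O^{2} + 10 = 10 + O^{2}$)
$h{\left(Q \right)} = 10 + Q^{2}$
$h{\left(398 \right)} + l = \left(10 + 398^{2}\right) - \frac{2280325}{1377518} = \left(10 + 158404\right) - \frac{2280325}{1377518} = 158414 - \frac{2280325}{1377518} = \frac{218215856127}{1377518}$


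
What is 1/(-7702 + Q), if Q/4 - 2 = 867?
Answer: -1/4226 ≈ -0.00023663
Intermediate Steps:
Q = 3476 (Q = 8 + 4*867 = 8 + 3468 = 3476)
1/(-7702 + Q) = 1/(-7702 + 3476) = 1/(-4226) = -1/4226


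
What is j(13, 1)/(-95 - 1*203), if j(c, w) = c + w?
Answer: -7/149 ≈ -0.046980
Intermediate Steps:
j(13, 1)/(-95 - 1*203) = (13 + 1)/(-95 - 1*203) = 14/(-95 - 203) = 14/(-298) = 14*(-1/298) = -7/149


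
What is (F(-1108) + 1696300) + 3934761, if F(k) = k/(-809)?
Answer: 4555529457/809 ≈ 5.6311e+6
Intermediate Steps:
F(k) = -k/809 (F(k) = k*(-1/809) = -k/809)
(F(-1108) + 1696300) + 3934761 = (-1/809*(-1108) + 1696300) + 3934761 = (1108/809 + 1696300) + 3934761 = 1372307808/809 + 3934761 = 4555529457/809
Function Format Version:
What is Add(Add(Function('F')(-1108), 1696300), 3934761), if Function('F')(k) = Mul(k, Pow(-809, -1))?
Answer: Rational(4555529457, 809) ≈ 5.6311e+6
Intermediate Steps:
Function('F')(k) = Mul(Rational(-1, 809), k) (Function('F')(k) = Mul(k, Rational(-1, 809)) = Mul(Rational(-1, 809), k))
Add(Add(Function('F')(-1108), 1696300), 3934761) = Add(Add(Mul(Rational(-1, 809), -1108), 1696300), 3934761) = Add(Add(Rational(1108, 809), 1696300), 3934761) = Add(Rational(1372307808, 809), 3934761) = Rational(4555529457, 809)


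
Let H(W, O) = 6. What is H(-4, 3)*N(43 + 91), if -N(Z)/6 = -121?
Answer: 4356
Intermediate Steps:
N(Z) = 726 (N(Z) = -6*(-121) = 726)
H(-4, 3)*N(43 + 91) = 6*726 = 4356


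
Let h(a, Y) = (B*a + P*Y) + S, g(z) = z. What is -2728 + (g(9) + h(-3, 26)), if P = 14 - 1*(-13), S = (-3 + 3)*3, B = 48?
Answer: -2161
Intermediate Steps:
S = 0 (S = 0*3 = 0)
P = 27 (P = 14 + 13 = 27)
h(a, Y) = 27*Y + 48*a (h(a, Y) = (48*a + 27*Y) + 0 = (27*Y + 48*a) + 0 = 27*Y + 48*a)
-2728 + (g(9) + h(-3, 26)) = -2728 + (9 + (27*26 + 48*(-3))) = -2728 + (9 + (702 - 144)) = -2728 + (9 + 558) = -2728 + 567 = -2161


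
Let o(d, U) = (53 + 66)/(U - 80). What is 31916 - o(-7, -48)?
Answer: 4085367/128 ≈ 31917.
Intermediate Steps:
o(d, U) = 119/(-80 + U)
31916 - o(-7, -48) = 31916 - 119/(-80 - 48) = 31916 - 119/(-128) = 31916 - 119*(-1)/128 = 31916 - 1*(-119/128) = 31916 + 119/128 = 4085367/128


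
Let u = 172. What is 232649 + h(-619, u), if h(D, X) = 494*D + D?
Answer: -73756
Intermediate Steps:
h(D, X) = 495*D
232649 + h(-619, u) = 232649 + 495*(-619) = 232649 - 306405 = -73756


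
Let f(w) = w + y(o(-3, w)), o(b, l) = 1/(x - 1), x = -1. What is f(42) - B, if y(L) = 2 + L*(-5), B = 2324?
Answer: -4555/2 ≈ -2277.5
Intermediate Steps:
o(b, l) = -1/2 (o(b, l) = 1/(-1 - 1) = 1/(-2) = -1/2)
y(L) = 2 - 5*L
f(w) = 9/2 + w (f(w) = w + (2 - 5*(-1/2)) = w + (2 + 5/2) = w + 9/2 = 9/2 + w)
f(42) - B = (9/2 + 42) - 1*2324 = 93/2 - 2324 = -4555/2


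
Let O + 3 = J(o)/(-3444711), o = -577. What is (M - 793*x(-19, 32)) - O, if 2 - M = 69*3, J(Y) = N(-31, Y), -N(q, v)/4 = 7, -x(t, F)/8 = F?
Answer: 698608059038/3444711 ≈ 2.0281e+5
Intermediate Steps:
x(t, F) = -8*F
N(q, v) = -28 (N(q, v) = -4*7 = -28)
J(Y) = -28
M = -205 (M = 2 - 69*3 = 2 - 1*207 = 2 - 207 = -205)
O = -10334105/3444711 (O = -3 - 28/(-3444711) = -3 - 28*(-1/3444711) = -3 + 28/3444711 = -10334105/3444711 ≈ -3.0000)
(M - 793*x(-19, 32)) - O = (-205 - (-6344)*32) - 1*(-10334105/3444711) = (-205 - 793*(-256)) + 10334105/3444711 = (-205 + 203008) + 10334105/3444711 = 202803 + 10334105/3444711 = 698608059038/3444711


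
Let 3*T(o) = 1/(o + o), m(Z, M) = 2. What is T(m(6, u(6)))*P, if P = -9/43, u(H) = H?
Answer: -3/172 ≈ -0.017442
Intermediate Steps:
T(o) = 1/(6*o) (T(o) = 1/(3*(o + o)) = 1/(3*((2*o))) = (1/(2*o))/3 = 1/(6*o))
P = -9/43 (P = -9*1/43 = -9/43 ≈ -0.20930)
T(m(6, u(6)))*P = ((⅙)/2)*(-9/43) = ((⅙)*(½))*(-9/43) = (1/12)*(-9/43) = -3/172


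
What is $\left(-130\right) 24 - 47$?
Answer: $-3167$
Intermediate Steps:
$\left(-130\right) 24 - 47 = -3120 - 47 = -3167$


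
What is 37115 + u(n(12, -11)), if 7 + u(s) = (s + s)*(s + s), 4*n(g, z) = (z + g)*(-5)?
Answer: 148457/4 ≈ 37114.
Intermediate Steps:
n(g, z) = -5*g/4 - 5*z/4 (n(g, z) = ((z + g)*(-5))/4 = ((g + z)*(-5))/4 = (-5*g - 5*z)/4 = -5*g/4 - 5*z/4)
u(s) = -7 + 4*s**2 (u(s) = -7 + (s + s)*(s + s) = -7 + (2*s)*(2*s) = -7 + 4*s**2)
37115 + u(n(12, -11)) = 37115 + (-7 + 4*(-5/4*12 - 5/4*(-11))**2) = 37115 + (-7 + 4*(-15 + 55/4)**2) = 37115 + (-7 + 4*(-5/4)**2) = 37115 + (-7 + 4*(25/16)) = 37115 + (-7 + 25/4) = 37115 - 3/4 = 148457/4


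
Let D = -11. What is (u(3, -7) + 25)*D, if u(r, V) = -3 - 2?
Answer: -220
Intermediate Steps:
u(r, V) = -5
(u(3, -7) + 25)*D = (-5 + 25)*(-11) = 20*(-11) = -220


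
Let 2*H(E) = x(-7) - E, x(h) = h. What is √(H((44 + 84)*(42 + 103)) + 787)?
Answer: I*√33986/2 ≈ 92.177*I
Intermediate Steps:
H(E) = -7/2 - E/2 (H(E) = (-7 - E)/2 = -7/2 - E/2)
√(H((44 + 84)*(42 + 103)) + 787) = √((-7/2 - (44 + 84)*(42 + 103)/2) + 787) = √((-7/2 - 64*145) + 787) = √((-7/2 - ½*18560) + 787) = √((-7/2 - 9280) + 787) = √(-18567/2 + 787) = √(-16993/2) = I*√33986/2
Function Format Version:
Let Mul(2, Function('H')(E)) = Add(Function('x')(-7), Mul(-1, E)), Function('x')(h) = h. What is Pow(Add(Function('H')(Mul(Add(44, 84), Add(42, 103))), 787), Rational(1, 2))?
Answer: Mul(Rational(1, 2), I, Pow(33986, Rational(1, 2))) ≈ Mul(92.177, I)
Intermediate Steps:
Function('H')(E) = Add(Rational(-7, 2), Mul(Rational(-1, 2), E)) (Function('H')(E) = Mul(Rational(1, 2), Add(-7, Mul(-1, E))) = Add(Rational(-7, 2), Mul(Rational(-1, 2), E)))
Pow(Add(Function('H')(Mul(Add(44, 84), Add(42, 103))), 787), Rational(1, 2)) = Pow(Add(Add(Rational(-7, 2), Mul(Rational(-1, 2), Mul(Add(44, 84), Add(42, 103)))), 787), Rational(1, 2)) = Pow(Add(Add(Rational(-7, 2), Mul(Rational(-1, 2), Mul(128, 145))), 787), Rational(1, 2)) = Pow(Add(Add(Rational(-7, 2), Mul(Rational(-1, 2), 18560)), 787), Rational(1, 2)) = Pow(Add(Add(Rational(-7, 2), -9280), 787), Rational(1, 2)) = Pow(Add(Rational(-18567, 2), 787), Rational(1, 2)) = Pow(Rational(-16993, 2), Rational(1, 2)) = Mul(Rational(1, 2), I, Pow(33986, Rational(1, 2)))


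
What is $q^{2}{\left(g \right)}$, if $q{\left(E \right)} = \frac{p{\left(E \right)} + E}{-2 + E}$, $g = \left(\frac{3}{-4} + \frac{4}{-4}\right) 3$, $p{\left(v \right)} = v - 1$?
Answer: $\frac{2116}{841} \approx 2.5161$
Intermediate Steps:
$p{\left(v \right)} = -1 + v$
$g = - \frac{21}{4}$ ($g = \left(3 \left(- \frac{1}{4}\right) + 4 \left(- \frac{1}{4}\right)\right) 3 = \left(- \frac{3}{4} - 1\right) 3 = \left(- \frac{7}{4}\right) 3 = - \frac{21}{4} \approx -5.25$)
$q{\left(E \right)} = \frac{-1 + 2 E}{-2 + E}$ ($q{\left(E \right)} = \frac{\left(-1 + E\right) + E}{-2 + E} = \frac{-1 + 2 E}{-2 + E}$)
$q^{2}{\left(g \right)} = \left(\frac{-1 + 2 \left(- \frac{21}{4}\right)}{-2 - \frac{21}{4}}\right)^{2} = \left(\frac{-1 - \frac{21}{2}}{- \frac{29}{4}}\right)^{2} = \left(\left(- \frac{4}{29}\right) \left(- \frac{23}{2}\right)\right)^{2} = \left(\frac{46}{29}\right)^{2} = \frac{2116}{841}$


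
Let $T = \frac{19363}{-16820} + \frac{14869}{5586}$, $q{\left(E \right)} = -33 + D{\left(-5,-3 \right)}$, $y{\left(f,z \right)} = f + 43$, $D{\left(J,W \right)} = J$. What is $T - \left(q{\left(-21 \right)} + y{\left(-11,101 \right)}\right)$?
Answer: $\frac{352836991}{46978260} \approx 7.5106$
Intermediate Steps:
$y{\left(f,z \right)} = 43 + f$
$q{\left(E \right)} = -38$ ($q{\left(E \right)} = -33 - 5 = -38$)
$T = \frac{70967431}{46978260}$ ($T = 19363 \left(- \frac{1}{16820}\right) + 14869 \cdot \frac{1}{5586} = - \frac{19363}{16820} + \frac{14869}{5586} = \frac{70967431}{46978260} \approx 1.5106$)
$T - \left(q{\left(-21 \right)} + y{\left(-11,101 \right)}\right) = \frac{70967431}{46978260} - \left(-38 + \left(43 - 11\right)\right) = \frac{70967431}{46978260} - \left(-38 + 32\right) = \frac{70967431}{46978260} - -6 = \frac{70967431}{46978260} + 6 = \frac{352836991}{46978260}$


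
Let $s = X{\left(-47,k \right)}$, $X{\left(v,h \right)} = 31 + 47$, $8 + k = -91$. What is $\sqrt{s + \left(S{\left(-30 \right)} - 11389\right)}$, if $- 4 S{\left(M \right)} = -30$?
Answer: $\frac{i \sqrt{45214}}{2} \approx 106.32 i$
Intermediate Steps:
$k = -99$ ($k = -8 - 91 = -99$)
$S{\left(M \right)} = \frac{15}{2}$ ($S{\left(M \right)} = \left(- \frac{1}{4}\right) \left(-30\right) = \frac{15}{2}$)
$X{\left(v,h \right)} = 78$
$s = 78$
$\sqrt{s + \left(S{\left(-30 \right)} - 11389\right)} = \sqrt{78 + \left(\frac{15}{2} - 11389\right)} = \sqrt{78 - \frac{22763}{2}} = \sqrt{- \frac{22607}{2}} = \frac{i \sqrt{45214}}{2}$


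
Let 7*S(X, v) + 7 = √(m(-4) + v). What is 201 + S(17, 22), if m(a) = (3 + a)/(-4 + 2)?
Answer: 200 + 3*√10/14 ≈ 200.68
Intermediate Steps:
m(a) = -3/2 - a/2 (m(a) = (3 + a)/(-2) = (3 + a)*(-½) = -3/2 - a/2)
S(X, v) = -1 + √(½ + v)/7 (S(X, v) = -1 + √((-3/2 - ½*(-4)) + v)/7 = -1 + √((-3/2 + 2) + v)/7 = -1 + √(½ + v)/7)
201 + S(17, 22) = 201 + (-1 + √(2 + 4*22)/14) = 201 + (-1 + √(2 + 88)/14) = 201 + (-1 + √90/14) = 201 + (-1 + (3*√10)/14) = 201 + (-1 + 3*√10/14) = 200 + 3*√10/14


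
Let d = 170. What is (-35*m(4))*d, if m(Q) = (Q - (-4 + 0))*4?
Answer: -190400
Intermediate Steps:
m(Q) = 16 + 4*Q (m(Q) = (Q - 1*(-4))*4 = (Q + 4)*4 = (4 + Q)*4 = 16 + 4*Q)
(-35*m(4))*d = -35*(16 + 4*4)*170 = -35*(16 + 16)*170 = -35*32*170 = -1120*170 = -190400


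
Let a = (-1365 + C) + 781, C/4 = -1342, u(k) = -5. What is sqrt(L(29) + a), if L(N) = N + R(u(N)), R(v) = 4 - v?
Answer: I*sqrt(5914) ≈ 76.903*I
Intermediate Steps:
C = -5368 (C = 4*(-1342) = -5368)
L(N) = 9 + N (L(N) = N + (4 - 1*(-5)) = N + (4 + 5) = N + 9 = 9 + N)
a = -5952 (a = (-1365 - 5368) + 781 = -6733 + 781 = -5952)
sqrt(L(29) + a) = sqrt((9 + 29) - 5952) = sqrt(38 - 5952) = sqrt(-5914) = I*sqrt(5914)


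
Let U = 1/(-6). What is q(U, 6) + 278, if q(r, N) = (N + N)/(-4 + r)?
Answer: 6878/25 ≈ 275.12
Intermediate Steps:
U = -1/6 ≈ -0.16667
q(r, N) = 2*N/(-4 + r) (q(r, N) = (2*N)/(-4 + r) = 2*N/(-4 + r))
q(U, 6) + 278 = 2*6/(-4 - 1/6) + 278 = 2*6/(-25/6) + 278 = 2*6*(-6/25) + 278 = -72/25 + 278 = 6878/25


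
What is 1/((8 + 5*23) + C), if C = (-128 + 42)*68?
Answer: -1/5725 ≈ -0.00017467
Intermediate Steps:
C = -5848 (C = -86*68 = -5848)
1/((8 + 5*23) + C) = 1/((8 + 5*23) - 5848) = 1/((8 + 115) - 5848) = 1/(123 - 5848) = 1/(-5725) = -1/5725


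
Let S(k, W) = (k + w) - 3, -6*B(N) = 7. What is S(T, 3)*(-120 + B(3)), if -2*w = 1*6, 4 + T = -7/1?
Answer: 12359/6 ≈ 2059.8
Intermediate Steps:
T = -11 (T = -4 - 7/1 = -4 - 7*1 = -4 - 7 = -11)
B(N) = -7/6 (B(N) = -⅙*7 = -7/6)
w = -3 (w = -6/2 = -½*6 = -3)
S(k, W) = -6 + k (S(k, W) = (k - 3) - 3 = (-3 + k) - 3 = -6 + k)
S(T, 3)*(-120 + B(3)) = (-6 - 11)*(-120 - 7/6) = -17*(-727/6) = 12359/6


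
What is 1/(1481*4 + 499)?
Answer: 1/6423 ≈ 0.00015569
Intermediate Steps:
1/(1481*4 + 499) = 1/(5924 + 499) = 1/6423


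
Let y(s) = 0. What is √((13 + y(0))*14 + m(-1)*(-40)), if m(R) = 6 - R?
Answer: 7*I*√2 ≈ 9.8995*I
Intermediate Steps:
√((13 + y(0))*14 + m(-1)*(-40)) = √((13 + 0)*14 + (6 - 1*(-1))*(-40)) = √(13*14 + (6 + 1)*(-40)) = √(182 + 7*(-40)) = √(182 - 280) = √(-98) = 7*I*√2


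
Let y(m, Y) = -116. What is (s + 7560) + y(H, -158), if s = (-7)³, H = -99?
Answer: 7101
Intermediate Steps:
s = -343
(s + 7560) + y(H, -158) = (-343 + 7560) - 116 = 7217 - 116 = 7101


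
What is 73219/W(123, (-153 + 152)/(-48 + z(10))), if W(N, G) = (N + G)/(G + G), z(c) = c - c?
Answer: 146438/5905 ≈ 24.799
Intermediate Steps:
z(c) = 0
W(N, G) = (G + N)/(2*G) (W(N, G) = (G + N)/((2*G)) = (G + N)*(1/(2*G)) = (G + N)/(2*G))
73219/W(123, (-153 + 152)/(-48 + z(10))) = 73219/((((-153 + 152)/(-48 + 0) + 123)/(2*(((-153 + 152)/(-48 + 0)))))) = 73219/(((-1/(-48) + 123)/(2*((-1/(-48)))))) = 73219/(((-1*(-1/48) + 123)/(2*((-1*(-1/48)))))) = 73219/(((1/48 + 123)/(2*(1/48)))) = 73219/(((½)*48*(5905/48))) = 73219/(5905/2) = 73219*(2/5905) = 146438/5905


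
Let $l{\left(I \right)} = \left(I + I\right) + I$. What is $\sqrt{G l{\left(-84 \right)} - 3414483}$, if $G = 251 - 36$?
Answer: $9 i \sqrt{42823} \approx 1862.4 i$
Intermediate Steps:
$l{\left(I \right)} = 3 I$ ($l{\left(I \right)} = 2 I + I = 3 I$)
$G = 215$
$\sqrt{G l{\left(-84 \right)} - 3414483} = \sqrt{215 \cdot 3 \left(-84\right) - 3414483} = \sqrt{215 \left(-252\right) - 3414483} = \sqrt{-54180 - 3414483} = \sqrt{-3468663} = 9 i \sqrt{42823}$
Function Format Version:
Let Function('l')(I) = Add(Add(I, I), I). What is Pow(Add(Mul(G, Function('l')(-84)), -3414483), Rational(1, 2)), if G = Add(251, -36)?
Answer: Mul(9, I, Pow(42823, Rational(1, 2))) ≈ Mul(1862.4, I)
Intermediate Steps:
Function('l')(I) = Mul(3, I) (Function('l')(I) = Add(Mul(2, I), I) = Mul(3, I))
G = 215
Pow(Add(Mul(G, Function('l')(-84)), -3414483), Rational(1, 2)) = Pow(Add(Mul(215, Mul(3, -84)), -3414483), Rational(1, 2)) = Pow(Add(Mul(215, -252), -3414483), Rational(1, 2)) = Pow(Add(-54180, -3414483), Rational(1, 2)) = Pow(-3468663, Rational(1, 2)) = Mul(9, I, Pow(42823, Rational(1, 2)))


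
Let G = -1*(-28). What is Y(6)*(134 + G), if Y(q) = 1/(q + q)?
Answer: 27/2 ≈ 13.500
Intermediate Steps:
Y(q) = 1/(2*q)
G = 28
Y(6)*(134 + G) = ((½)/6)*(134 + 28) = ((½)*(⅙))*162 = (1/12)*162 = 27/2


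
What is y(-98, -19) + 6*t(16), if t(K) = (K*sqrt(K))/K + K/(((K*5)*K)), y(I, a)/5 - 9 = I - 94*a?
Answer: 340363/40 ≈ 8509.1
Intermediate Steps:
y(I, a) = 45 - 470*a + 5*I (y(I, a) = 45 + 5*(I - 94*a) = 45 + (-470*a + 5*I) = 45 - 470*a + 5*I)
t(K) = sqrt(K) + 1/(5*K) (t(K) = K**(3/2)/K + K/(((5*K)*K)) = sqrt(K) + K/((5*K**2)) = sqrt(K) + K*(1/(5*K**2)) = sqrt(K) + 1/(5*K))
y(-98, -19) + 6*t(16) = (45 - 470*(-19) + 5*(-98)) + 6*((1/5 + 16**(3/2))/16) = (45 + 8930 - 490) + 6*((1/5 + 64)/16) = 8485 + 6*((1/16)*(321/5)) = 8485 + 6*(321/80) = 8485 + 963/40 = 340363/40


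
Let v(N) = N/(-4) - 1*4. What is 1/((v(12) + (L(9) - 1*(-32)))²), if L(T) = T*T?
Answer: 1/11236 ≈ 8.9000e-5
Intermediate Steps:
L(T) = T²
v(N) = -4 - N/4 (v(N) = N*(-¼) - 4 = -N/4 - 4 = -4 - N/4)
1/((v(12) + (L(9) - 1*(-32)))²) = 1/(((-4 - ¼*12) + (9² - 1*(-32)))²) = 1/(((-4 - 3) + (81 + 32))²) = 1/((-7 + 113)²) = 1/(106²) = 1/11236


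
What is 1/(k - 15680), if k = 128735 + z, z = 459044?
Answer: 1/572099 ≈ 1.7479e-6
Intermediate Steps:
k = 587779 (k = 128735 + 459044 = 587779)
1/(k - 15680) = 1/(587779 - 15680) = 1/572099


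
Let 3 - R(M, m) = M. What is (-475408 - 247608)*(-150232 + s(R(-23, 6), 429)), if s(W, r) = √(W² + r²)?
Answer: 108620139712 - 9399208*√1093 ≈ 1.0831e+11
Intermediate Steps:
R(M, m) = 3 - M
(-475408 - 247608)*(-150232 + s(R(-23, 6), 429)) = (-475408 - 247608)*(-150232 + √((3 - 1*(-23))² + 429²)) = -723016*(-150232 + √((3 + 23)² + 184041)) = -723016*(-150232 + √(26² + 184041)) = -723016*(-150232 + √(676 + 184041)) = -723016*(-150232 + √184717) = -723016*(-150232 + 13*√1093) = 108620139712 - 9399208*√1093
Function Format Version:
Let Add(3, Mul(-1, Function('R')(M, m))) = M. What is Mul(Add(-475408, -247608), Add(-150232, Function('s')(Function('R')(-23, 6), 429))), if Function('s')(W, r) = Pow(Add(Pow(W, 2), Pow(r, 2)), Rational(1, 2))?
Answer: Add(108620139712, Mul(-9399208, Pow(1093, Rational(1, 2)))) ≈ 1.0831e+11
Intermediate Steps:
Function('R')(M, m) = Add(3, Mul(-1, M))
Mul(Add(-475408, -247608), Add(-150232, Function('s')(Function('R')(-23, 6), 429))) = Mul(Add(-475408, -247608), Add(-150232, Pow(Add(Pow(Add(3, Mul(-1, -23)), 2), Pow(429, 2)), Rational(1, 2)))) = Mul(-723016, Add(-150232, Pow(Add(Pow(Add(3, 23), 2), 184041), Rational(1, 2)))) = Mul(-723016, Add(-150232, Pow(Add(Pow(26, 2), 184041), Rational(1, 2)))) = Mul(-723016, Add(-150232, Pow(Add(676, 184041), Rational(1, 2)))) = Mul(-723016, Add(-150232, Pow(184717, Rational(1, 2)))) = Mul(-723016, Add(-150232, Mul(13, Pow(1093, Rational(1, 2))))) = Add(108620139712, Mul(-9399208, Pow(1093, Rational(1, 2))))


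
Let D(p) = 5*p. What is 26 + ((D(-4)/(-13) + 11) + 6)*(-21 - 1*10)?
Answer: -7133/13 ≈ -548.69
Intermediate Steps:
26 + ((D(-4)/(-13) + 11) + 6)*(-21 - 1*10) = 26 + (((5*(-4))/(-13) + 11) + 6)*(-21 - 1*10) = 26 + ((-20*(-1/13) + 11) + 6)*(-21 - 10) = 26 + ((20/13 + 11) + 6)*(-31) = 26 + (163/13 + 6)*(-31) = 26 + (241/13)*(-31) = 26 - 7471/13 = -7133/13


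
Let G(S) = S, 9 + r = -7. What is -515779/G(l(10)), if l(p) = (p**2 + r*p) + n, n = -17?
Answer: 46889/7 ≈ 6698.4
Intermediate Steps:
r = -16 (r = -9 - 7 = -16)
l(p) = -17 + p**2 - 16*p (l(p) = (p**2 - 16*p) - 17 = -17 + p**2 - 16*p)
-515779/G(l(10)) = -515779/(-17 + 10**2 - 16*10) = -515779/(-17 + 100 - 160) = -515779/(-77) = -515779*(-1/77) = 46889/7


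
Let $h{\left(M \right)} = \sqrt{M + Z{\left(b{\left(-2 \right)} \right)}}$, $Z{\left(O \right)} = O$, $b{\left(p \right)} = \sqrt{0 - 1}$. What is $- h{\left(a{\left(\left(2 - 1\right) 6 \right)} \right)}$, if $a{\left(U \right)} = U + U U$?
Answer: $- \sqrt{42 + i} \approx -6.4812 - 0.077146 i$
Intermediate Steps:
$b{\left(p \right)} = i$ ($b{\left(p \right)} = \sqrt{-1} = i$)
$a{\left(U \right)} = U + U^{2}$
$h{\left(M \right)} = \sqrt{i + M}$ ($h{\left(M \right)} = \sqrt{M + i} = \sqrt{i + M}$)
$- h{\left(a{\left(\left(2 - 1\right) 6 \right)} \right)} = - \sqrt{i + \left(2 - 1\right) 6 \left(1 + \left(2 - 1\right) 6\right)} = - \sqrt{i + 1 \cdot 6 \left(1 + 1 \cdot 6\right)} = - \sqrt{i + 6 \left(1 + 6\right)} = - \sqrt{i + 6 \cdot 7} = - \sqrt{i + 42} = - \sqrt{42 + i}$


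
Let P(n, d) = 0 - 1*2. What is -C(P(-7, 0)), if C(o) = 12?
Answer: -12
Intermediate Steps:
P(n, d) = -2 (P(n, d) = 0 - 2 = -2)
-C(P(-7, 0)) = -1*12 = -12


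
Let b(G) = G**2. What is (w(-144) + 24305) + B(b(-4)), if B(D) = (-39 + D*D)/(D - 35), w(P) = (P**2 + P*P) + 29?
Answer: 1250097/19 ≈ 65795.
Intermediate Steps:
w(P) = 29 + 2*P**2 (w(P) = (P**2 + P**2) + 29 = 2*P**2 + 29 = 29 + 2*P**2)
B(D) = (-39 + D**2)/(-35 + D)
(w(-144) + 24305) + B(b(-4)) = ((29 + 2*(-144)**2) + 24305) + (-39 + ((-4)**2)**2)/(-35 + (-4)**2) = ((29 + 2*20736) + 24305) + (-39 + 16**2)/(-35 + 16) = ((29 + 41472) + 24305) + (-39 + 256)/(-19) = (41501 + 24305) - 1/19*217 = 65806 - 217/19 = 1250097/19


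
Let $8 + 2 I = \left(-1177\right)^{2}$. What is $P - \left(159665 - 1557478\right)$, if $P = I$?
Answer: $\frac{4180947}{2} \approx 2.0905 \cdot 10^{6}$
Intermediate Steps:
$I = \frac{1385321}{2}$ ($I = -4 + \frac{\left(-1177\right)^{2}}{2} = -4 + \frac{1}{2} \cdot 1385329 = -4 + \frac{1385329}{2} = \frac{1385321}{2} \approx 6.9266 \cdot 10^{5}$)
$P = \frac{1385321}{2} \approx 6.9266 \cdot 10^{5}$
$P - \left(159665 - 1557478\right) = \frac{1385321}{2} - \left(159665 - 1557478\right) = \frac{1385321}{2} - -1397813 = \frac{1385321}{2} + 1397813 = \frac{4180947}{2}$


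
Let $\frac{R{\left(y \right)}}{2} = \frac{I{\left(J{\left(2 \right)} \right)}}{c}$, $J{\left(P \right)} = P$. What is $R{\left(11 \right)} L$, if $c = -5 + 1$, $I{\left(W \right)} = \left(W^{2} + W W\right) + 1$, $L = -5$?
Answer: $\frac{45}{2} \approx 22.5$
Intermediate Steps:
$I{\left(W \right)} = 1 + 2 W^{2}$ ($I{\left(W \right)} = \left(W^{2} + W^{2}\right) + 1 = 2 W^{2} + 1 = 1 + 2 W^{2}$)
$c = -4$
$R{\left(y \right)} = - \frac{9}{2}$ ($R{\left(y \right)} = 2 \frac{1 + 2 \cdot 2^{2}}{-4} = 2 \left(1 + 2 \cdot 4\right) \left(- \frac{1}{4}\right) = 2 \left(1 + 8\right) \left(- \frac{1}{4}\right) = 2 \cdot 9 \left(- \frac{1}{4}\right) = 2 \left(- \frac{9}{4}\right) = - \frac{9}{2}$)
$R{\left(11 \right)} L = \left(- \frac{9}{2}\right) \left(-5\right) = \frac{45}{2}$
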